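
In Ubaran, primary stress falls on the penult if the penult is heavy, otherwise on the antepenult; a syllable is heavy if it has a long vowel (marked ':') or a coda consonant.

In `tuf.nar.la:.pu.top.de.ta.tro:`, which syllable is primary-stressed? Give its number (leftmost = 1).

Weights: 6 de L, 7 ta L, 8 tro: H.
The penult (syllable 7, ta) is light, so stress falls on the antepenult (syllable 6, de).
Primary stress: syllable 6 → tuf.nar.la:.pu.top.ˈde.ta.tro:.

6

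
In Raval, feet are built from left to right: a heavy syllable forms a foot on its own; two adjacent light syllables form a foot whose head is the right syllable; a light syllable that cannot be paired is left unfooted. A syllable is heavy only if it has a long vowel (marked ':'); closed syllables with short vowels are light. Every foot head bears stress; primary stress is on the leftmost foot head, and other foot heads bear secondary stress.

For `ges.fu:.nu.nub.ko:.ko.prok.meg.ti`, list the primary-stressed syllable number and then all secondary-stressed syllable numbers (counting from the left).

Weights: 1 ges L, 2 fu: H, 3 nu L, 4 nub L, 5 ko: H, 6 ko L, 7 prok L, 8 meg L, 9 ti L.
Parse left to right (heavy = foot alone; LL = one foot; stranded L unfooted): ges (ˈfu:) (nu.ˈnub) (ˈko:) (ko.ˈprok) (meg.ˈti).
Foot heads: 2, 4, 5, 7, 9.
Primary stress on the leftmost head = syllable 2.
Secondary stress on 4, 5, 7, 9: ges.ˈfu:.nu.ˌnub.ˌko:.ko.ˌprok.meg.ˌti.

primary 2, secondary 4, 5, 7, 9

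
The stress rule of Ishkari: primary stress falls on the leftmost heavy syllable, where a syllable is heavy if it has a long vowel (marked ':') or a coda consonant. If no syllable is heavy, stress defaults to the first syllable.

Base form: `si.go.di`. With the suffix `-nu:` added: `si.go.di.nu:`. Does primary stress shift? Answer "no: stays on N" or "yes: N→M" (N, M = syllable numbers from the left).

yes: 1→4

Base `si.go.di` (3 syllables):
  Weights: 1 si L, 2 go L, 3 di L.
  No heavy syllable in the domain; default to the first syllable = syllable 1.
  → primary stress on syllable 1.
Suffixed `si.go.di.nu:` (4 syllables):
  Weights: 1 si L, 2 go L, 3 di L, 4 nu: H.
  Heavy syllables in the domain: 4. The leftmost is syllable 4 (nu:).
  → primary stress on syllable 4.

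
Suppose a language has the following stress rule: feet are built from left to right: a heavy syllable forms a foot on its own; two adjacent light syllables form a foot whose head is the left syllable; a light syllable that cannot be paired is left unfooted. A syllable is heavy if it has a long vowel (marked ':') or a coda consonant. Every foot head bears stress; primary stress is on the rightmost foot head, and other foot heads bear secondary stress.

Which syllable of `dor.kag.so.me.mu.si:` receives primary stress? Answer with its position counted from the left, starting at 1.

6

Weights: 1 dor H, 2 kag H, 3 so L, 4 me L, 5 mu L, 6 si: H.
Parse left to right (heavy = foot alone; LL = one foot; stranded L unfooted): (ˈdor) (ˈkag) (ˈso.me) mu (ˈsi:).
Foot heads: 1, 2, 3, 6.
Primary stress on the rightmost head = syllable 6.
Primary stress: syllable 6 → dor.kag.so.me.mu.ˈsi:.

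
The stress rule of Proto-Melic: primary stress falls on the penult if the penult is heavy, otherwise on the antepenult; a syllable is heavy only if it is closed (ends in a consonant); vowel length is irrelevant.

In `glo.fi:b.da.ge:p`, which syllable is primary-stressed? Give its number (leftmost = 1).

Weights: 2 fi:b H, 3 da L, 4 ge:p H.
The penult (syllable 3, da) is light, so stress falls on the antepenult (syllable 2, fi:b).
Primary stress: syllable 2 → glo.ˈfi:b.da.ge:p.

2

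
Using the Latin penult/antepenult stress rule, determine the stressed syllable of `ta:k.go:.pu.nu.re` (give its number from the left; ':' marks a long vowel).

3

Classical Latin: stress the penult if heavy (long vowel or closed), else the antepenult.
Weights: 3 pu L, 4 nu L, 5 re L.
The penult (syllable 4, nu) is light, so stress falls on the antepenult (syllable 3, pu).
Stress on syllable 3: ta:k.go:.ˈpu.nu.re.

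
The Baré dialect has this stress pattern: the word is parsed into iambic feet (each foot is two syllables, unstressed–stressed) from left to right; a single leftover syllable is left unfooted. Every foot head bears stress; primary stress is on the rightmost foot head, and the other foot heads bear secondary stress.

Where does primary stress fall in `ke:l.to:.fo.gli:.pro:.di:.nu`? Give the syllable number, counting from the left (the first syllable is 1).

Parse left to right into iambic (σˈσ) feet: (ke:l.ˈto:) (fo.ˈgli:) (pro:.ˈdi:) nu. Syllable 7 is left unfooted.
Foot heads (stressed positions): 2, 4, 6.
End Rule Rightmost: primary stress on the rightmost head = syllable 6.
Primary stress: syllable 6 → ke:l.to:.fo.gli:.pro:.ˈdi:.nu.

6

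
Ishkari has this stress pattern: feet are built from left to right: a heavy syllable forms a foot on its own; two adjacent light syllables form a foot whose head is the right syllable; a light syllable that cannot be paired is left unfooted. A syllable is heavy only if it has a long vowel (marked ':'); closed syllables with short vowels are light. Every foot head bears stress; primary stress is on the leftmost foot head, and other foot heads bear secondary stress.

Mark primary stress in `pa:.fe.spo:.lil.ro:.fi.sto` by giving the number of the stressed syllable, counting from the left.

1

Weights: 1 pa: H, 2 fe L, 3 spo: H, 4 lil L, 5 ro: H, 6 fi L, 7 sto L.
Parse left to right (heavy = foot alone; LL = one foot; stranded L unfooted): (ˈpa:) fe (ˈspo:) lil (ˈro:) (fi.ˈsto).
Foot heads: 1, 3, 5, 7.
Primary stress on the leftmost head = syllable 1.
Primary stress: syllable 1 → ˈpa:.fe.spo:.lil.ro:.fi.sto.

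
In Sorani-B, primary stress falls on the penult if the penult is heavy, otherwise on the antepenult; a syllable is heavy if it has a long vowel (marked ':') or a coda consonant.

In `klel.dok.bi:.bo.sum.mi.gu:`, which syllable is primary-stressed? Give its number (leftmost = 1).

Weights: 5 sum H, 6 mi L, 7 gu: H.
The penult (syllable 6, mi) is light, so stress falls on the antepenult (syllable 5, sum).
Primary stress: syllable 5 → klel.dok.bi:.bo.ˈsum.mi.gu:.

5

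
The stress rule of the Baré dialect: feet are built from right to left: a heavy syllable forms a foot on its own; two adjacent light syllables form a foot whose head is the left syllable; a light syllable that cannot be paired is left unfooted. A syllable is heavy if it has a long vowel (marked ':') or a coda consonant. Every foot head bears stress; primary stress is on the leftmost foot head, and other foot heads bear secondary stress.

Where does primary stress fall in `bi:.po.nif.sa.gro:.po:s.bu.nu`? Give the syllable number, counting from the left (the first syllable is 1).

Weights: 1 bi: H, 2 po L, 3 nif H, 4 sa L, 5 gro: H, 6 po:s H, 7 bu L, 8 nu L.
Parse right to left (heavy = foot alone; LL = one foot; stranded L unfooted): (ˈbi:) po (ˈnif) sa (ˈgro:) (ˈpo:s) (ˈbu.nu).
Foot heads: 1, 3, 5, 6, 7.
Primary stress on the leftmost head = syllable 1.
Primary stress: syllable 1 → ˈbi:.po.nif.sa.gro:.po:s.bu.nu.

1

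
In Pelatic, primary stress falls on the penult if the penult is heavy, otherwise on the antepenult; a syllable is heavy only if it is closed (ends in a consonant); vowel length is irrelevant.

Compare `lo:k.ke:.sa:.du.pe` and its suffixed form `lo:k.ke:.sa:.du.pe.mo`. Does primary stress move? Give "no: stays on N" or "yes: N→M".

yes: 3→4

Base `lo:k.ke:.sa:.du.pe` (5 syllables):
  Weights: 3 sa: L, 4 du L, 5 pe L.
  The penult (syllable 4, du) is light, so stress falls on the antepenult (syllable 3, sa:).
  → primary stress on syllable 3.
Suffixed `lo:k.ke:.sa:.du.pe.mo` (6 syllables):
  Weights: 4 du L, 5 pe L, 6 mo L.
  The penult (syllable 5, pe) is light, so stress falls on the antepenult (syllable 4, du).
  → primary stress on syllable 4.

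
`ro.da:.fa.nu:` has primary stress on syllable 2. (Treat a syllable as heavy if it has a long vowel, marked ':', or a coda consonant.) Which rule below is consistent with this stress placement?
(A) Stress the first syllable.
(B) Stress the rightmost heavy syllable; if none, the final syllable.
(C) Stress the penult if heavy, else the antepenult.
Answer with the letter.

C

Rule A → syllable 1 (observed: 2).
Rule B → syllable 4 (observed: 2).
Rule C → syllable 2 ✓.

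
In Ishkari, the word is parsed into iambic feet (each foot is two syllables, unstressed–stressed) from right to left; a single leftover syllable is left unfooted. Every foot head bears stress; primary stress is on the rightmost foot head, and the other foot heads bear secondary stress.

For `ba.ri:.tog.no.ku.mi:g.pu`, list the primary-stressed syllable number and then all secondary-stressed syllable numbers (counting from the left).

Parse right to left into iambic (σˈσ) feet: ba (ri:.ˈtog) (no.ˈku) (mi:g.ˈpu). Syllable 1 is left unfooted.
Foot heads (stressed positions): 3, 5, 7.
End Rule Rightmost: primary stress on the rightmost head = syllable 7.
Secondary stress on 3, 5: ba.ri:.ˌtog.no.ˌku.mi:g.ˈpu.

primary 7, secondary 3, 5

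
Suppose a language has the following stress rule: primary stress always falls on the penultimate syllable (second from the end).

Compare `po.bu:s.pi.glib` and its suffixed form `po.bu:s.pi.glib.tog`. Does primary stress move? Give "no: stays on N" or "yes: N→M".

yes: 3→4

Base `po.bu:s.pi.glib` (4 syllables):
  The word has 4 syllables; the penultimate syllable (second from the end) is syllable 3 (pi).
  → primary stress on syllable 3.
Suffixed `po.bu:s.pi.glib.tog` (5 syllables):
  The word has 5 syllables; the penultimate syllable (second from the end) is syllable 4 (glib).
  → primary stress on syllable 4.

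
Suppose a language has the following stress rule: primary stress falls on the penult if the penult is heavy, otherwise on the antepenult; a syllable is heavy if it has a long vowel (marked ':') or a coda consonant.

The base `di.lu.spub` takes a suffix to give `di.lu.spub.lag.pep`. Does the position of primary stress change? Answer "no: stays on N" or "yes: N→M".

Base `di.lu.spub` (3 syllables):
  Weights: 1 di L, 2 lu L, 3 spub H.
  The penult (syllable 2, lu) is light, so stress falls on the antepenult (syllable 1, di).
  → primary stress on syllable 1.
Suffixed `di.lu.spub.lag.pep` (5 syllables):
  Weights: 3 spub H, 4 lag H, 5 pep H.
  The penult (syllable 4, lag) is heavy, so it takes stress.
  → primary stress on syllable 4.

yes: 1→4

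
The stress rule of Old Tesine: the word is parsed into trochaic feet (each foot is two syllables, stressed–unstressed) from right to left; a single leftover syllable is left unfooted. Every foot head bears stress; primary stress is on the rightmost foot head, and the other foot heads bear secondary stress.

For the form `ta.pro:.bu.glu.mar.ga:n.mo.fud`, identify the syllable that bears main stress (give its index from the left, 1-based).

Parse right to left into trochaic (ˈσσ) feet: (ˈta.pro:) (ˈbu.glu) (ˈmar.ga:n) (ˈmo.fud).
Foot heads (stressed positions): 1, 3, 5, 7.
End Rule Rightmost: primary stress on the rightmost head = syllable 7.
Primary stress: syllable 7 → ta.pro:.bu.glu.mar.ga:n.ˈmo.fud.

7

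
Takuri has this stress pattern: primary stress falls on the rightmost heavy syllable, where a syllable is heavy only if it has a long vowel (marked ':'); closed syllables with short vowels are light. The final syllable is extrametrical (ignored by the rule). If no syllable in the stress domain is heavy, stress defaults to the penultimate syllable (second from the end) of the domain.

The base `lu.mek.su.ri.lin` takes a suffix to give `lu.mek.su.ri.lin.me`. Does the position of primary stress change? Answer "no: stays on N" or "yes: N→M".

Base `lu.mek.su.ri.lin` (5 syllables):
  The final syllable (5, lin) is extrametrical; the stress domain is syllables 1–4.
  Weights: 1 lu L, 2 mek L, 3 su L, 4 ri L.
  No heavy syllable in the domain; default to the penultimate syllable (second from the end) of the domain = syllable 3.
  → primary stress on syllable 3.
Suffixed `lu.mek.su.ri.lin.me` (6 syllables):
  The final syllable (6, me) is extrametrical; the stress domain is syllables 1–5.
  Weights: 1 lu L, 2 mek L, 3 su L, 4 ri L, 5 lin L.
  No heavy syllable in the domain; default to the penultimate syllable (second from the end) of the domain = syllable 4.
  → primary stress on syllable 4.

yes: 3→4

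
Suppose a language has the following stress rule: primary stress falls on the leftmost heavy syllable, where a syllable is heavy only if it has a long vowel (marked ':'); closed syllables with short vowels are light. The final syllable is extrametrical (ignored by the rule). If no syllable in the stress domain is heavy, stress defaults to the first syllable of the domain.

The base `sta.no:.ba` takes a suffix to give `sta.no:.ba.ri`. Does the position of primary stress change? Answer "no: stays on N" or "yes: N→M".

Base `sta.no:.ba` (3 syllables):
  The final syllable (3, ba) is extrametrical; the stress domain is syllables 1–2.
  Weights: 1 sta L, 2 no: H.
  Heavy syllables in the domain: 2. The leftmost is syllable 2 (no:).
  → primary stress on syllable 2.
Suffixed `sta.no:.ba.ri` (4 syllables):
  The final syllable (4, ri) is extrametrical; the stress domain is syllables 1–3.
  Weights: 1 sta L, 2 no: H, 3 ba L.
  Heavy syllables in the domain: 2. The leftmost is syllable 2 (no:).
  → primary stress on syllable 2.

no: stays on 2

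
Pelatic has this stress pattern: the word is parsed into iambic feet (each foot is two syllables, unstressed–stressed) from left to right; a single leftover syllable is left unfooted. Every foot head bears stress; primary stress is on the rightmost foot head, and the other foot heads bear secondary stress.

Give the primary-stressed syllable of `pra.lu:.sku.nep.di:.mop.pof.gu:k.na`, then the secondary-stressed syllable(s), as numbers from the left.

primary 8, secondary 2, 4, 6

Parse left to right into iambic (σˈσ) feet: (pra.ˈlu:) (sku.ˈnep) (di:.ˈmop) (pof.ˈgu:k) na. Syllable 9 is left unfooted.
Foot heads (stressed positions): 2, 4, 6, 8.
End Rule Rightmost: primary stress on the rightmost head = syllable 8.
Secondary stress on 2, 4, 6: pra.ˌlu:.sku.ˌnep.di:.ˌmop.pof.ˈgu:k.na.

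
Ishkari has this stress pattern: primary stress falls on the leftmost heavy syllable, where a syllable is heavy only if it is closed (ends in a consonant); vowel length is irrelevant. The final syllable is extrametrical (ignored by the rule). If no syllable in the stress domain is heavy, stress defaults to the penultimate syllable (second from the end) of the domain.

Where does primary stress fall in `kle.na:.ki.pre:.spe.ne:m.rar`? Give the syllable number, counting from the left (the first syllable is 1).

6

The final syllable (7, rar) is extrametrical; the stress domain is syllables 1–6.
Weights: 1 kle L, 2 na: L, 3 ki L, 4 pre: L, 5 spe L, 6 ne:m H.
Heavy syllables in the domain: 6. The leftmost is syllable 6 (ne:m).
Primary stress: syllable 6 → kle.na:.ki.pre:.spe.ˈne:m.rar.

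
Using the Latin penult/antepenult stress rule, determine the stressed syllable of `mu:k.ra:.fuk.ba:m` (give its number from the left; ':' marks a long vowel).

3

Classical Latin: stress the penult if heavy (long vowel or closed), else the antepenult.
Weights: 2 ra: H, 3 fuk H, 4 ba:m H.
The penult (syllable 3, fuk) is heavy, so it takes stress.
Stress on syllable 3: mu:k.ra:.ˈfuk.ba:m.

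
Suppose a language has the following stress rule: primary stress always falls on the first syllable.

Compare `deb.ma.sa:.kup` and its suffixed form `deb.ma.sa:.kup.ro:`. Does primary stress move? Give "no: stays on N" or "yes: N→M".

no: stays on 1

Base `deb.ma.sa:.kup` (4 syllables):
  The word has 4 syllables; the first syllable is syllable 1 (deb).
  → primary stress on syllable 1.
Suffixed `deb.ma.sa:.kup.ro:` (5 syllables):
  The word has 5 syllables; the first syllable is syllable 1 (deb).
  → primary stress on syllable 1.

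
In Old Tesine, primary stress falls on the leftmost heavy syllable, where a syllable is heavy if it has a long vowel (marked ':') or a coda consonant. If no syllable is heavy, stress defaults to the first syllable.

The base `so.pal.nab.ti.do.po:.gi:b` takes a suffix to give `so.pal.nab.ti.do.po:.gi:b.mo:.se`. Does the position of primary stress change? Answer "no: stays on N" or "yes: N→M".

no: stays on 2

Base `so.pal.nab.ti.do.po:.gi:b` (7 syllables):
  Weights: 1 so L, 2 pal H, 3 nab H, 4 ti L, 5 do L, 6 po: H, 7 gi:b H.
  Heavy syllables in the domain: 2, 3, 6, 7. The leftmost is syllable 2 (pal).
  → primary stress on syllable 2.
Suffixed `so.pal.nab.ti.do.po:.gi:b.mo:.se` (9 syllables):
  Weights: 1 so L, 2 pal H, 3 nab H, 4 ti L, 5 do L, 6 po: H, 7 gi:b H, 8 mo: H, 9 se L.
  Heavy syllables in the domain: 2, 3, 6, 7, 8. The leftmost is syllable 2 (pal).
  → primary stress on syllable 2.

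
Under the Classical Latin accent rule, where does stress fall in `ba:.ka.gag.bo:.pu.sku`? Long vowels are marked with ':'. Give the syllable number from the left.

Classical Latin: stress the penult if heavy (long vowel or closed), else the antepenult.
Weights: 4 bo: H, 5 pu L, 6 sku L.
The penult (syllable 5, pu) is light, so stress falls on the antepenult (syllable 4, bo:).
Stress on syllable 4: ba:.ka.gag.ˈbo:.pu.sku.

4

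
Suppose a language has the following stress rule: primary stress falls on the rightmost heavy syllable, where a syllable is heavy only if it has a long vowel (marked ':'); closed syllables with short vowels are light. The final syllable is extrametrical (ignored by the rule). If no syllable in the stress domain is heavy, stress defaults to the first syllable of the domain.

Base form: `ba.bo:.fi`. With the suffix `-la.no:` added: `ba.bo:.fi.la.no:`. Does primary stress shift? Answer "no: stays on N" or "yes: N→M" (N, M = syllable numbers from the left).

Base `ba.bo:.fi` (3 syllables):
  The final syllable (3, fi) is extrametrical; the stress domain is syllables 1–2.
  Weights: 1 ba L, 2 bo: H.
  Heavy syllables in the domain: 2. The rightmost is syllable 2 (bo:).
  → primary stress on syllable 2.
Suffixed `ba.bo:.fi.la.no:` (5 syllables):
  The final syllable (5, no:) is extrametrical; the stress domain is syllables 1–4.
  Weights: 1 ba L, 2 bo: H, 3 fi L, 4 la L.
  Heavy syllables in the domain: 2. The rightmost is syllable 2 (bo:).
  → primary stress on syllable 2.

no: stays on 2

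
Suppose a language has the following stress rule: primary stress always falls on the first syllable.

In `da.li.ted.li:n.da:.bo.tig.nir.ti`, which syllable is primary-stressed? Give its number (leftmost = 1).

1

The word has 9 syllables; the first syllable is syllable 1 (da).
Primary stress: syllable 1 → ˈda.li.ted.li:n.da:.bo.tig.nir.ti.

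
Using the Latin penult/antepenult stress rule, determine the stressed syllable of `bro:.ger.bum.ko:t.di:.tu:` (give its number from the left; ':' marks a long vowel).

Classical Latin: stress the penult if heavy (long vowel or closed), else the antepenult.
Weights: 4 ko:t H, 5 di: H, 6 tu: H.
The penult (syllable 5, di:) is heavy, so it takes stress.
Stress on syllable 5: bro:.ger.bum.ko:t.ˈdi:.tu:.

5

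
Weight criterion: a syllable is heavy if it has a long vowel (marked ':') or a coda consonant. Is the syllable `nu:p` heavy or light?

heavy

`nu:p`: long vowel, closed (coda /p/). Long vowel and closed → heavy.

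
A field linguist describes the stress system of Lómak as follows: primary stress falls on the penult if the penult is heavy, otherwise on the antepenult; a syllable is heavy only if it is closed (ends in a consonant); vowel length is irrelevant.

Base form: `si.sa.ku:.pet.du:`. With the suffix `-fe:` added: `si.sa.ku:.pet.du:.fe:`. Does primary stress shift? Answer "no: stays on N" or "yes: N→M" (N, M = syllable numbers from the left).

no: stays on 4

Base `si.sa.ku:.pet.du:` (5 syllables):
  Weights: 3 ku: L, 4 pet H, 5 du: L.
  The penult (syllable 4, pet) is heavy, so it takes stress.
  → primary stress on syllable 4.
Suffixed `si.sa.ku:.pet.du:.fe:` (6 syllables):
  Weights: 4 pet H, 5 du: L, 6 fe: L.
  The penult (syllable 5, du:) is light, so stress falls on the antepenult (syllable 4, pet).
  → primary stress on syllable 4.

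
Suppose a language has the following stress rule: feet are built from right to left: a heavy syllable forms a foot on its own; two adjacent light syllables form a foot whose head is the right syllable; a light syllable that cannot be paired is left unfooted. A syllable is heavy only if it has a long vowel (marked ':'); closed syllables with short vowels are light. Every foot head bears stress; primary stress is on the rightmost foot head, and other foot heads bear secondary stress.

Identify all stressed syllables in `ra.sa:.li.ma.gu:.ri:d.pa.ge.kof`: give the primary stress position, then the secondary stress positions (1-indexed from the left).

Weights: 1 ra L, 2 sa: H, 3 li L, 4 ma L, 5 gu: H, 6 ri:d H, 7 pa L, 8 ge L, 9 kof L.
Parse right to left (heavy = foot alone; LL = one foot; stranded L unfooted): ra (ˈsa:) (li.ˈma) (ˈgu:) (ˈri:d) pa (ge.ˈkof).
Foot heads: 2, 4, 5, 6, 9.
Primary stress on the rightmost head = syllable 9.
Secondary stress on 2, 4, 5, 6: ra.ˌsa:.li.ˌma.ˌgu:.ˌri:d.pa.ge.ˈkof.

primary 9, secondary 2, 4, 5, 6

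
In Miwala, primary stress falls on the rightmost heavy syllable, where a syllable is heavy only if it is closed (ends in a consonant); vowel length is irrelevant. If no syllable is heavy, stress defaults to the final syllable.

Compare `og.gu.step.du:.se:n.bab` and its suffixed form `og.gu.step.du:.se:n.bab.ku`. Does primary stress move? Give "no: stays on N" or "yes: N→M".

Base `og.gu.step.du:.se:n.bab` (6 syllables):
  Weights: 1 og H, 2 gu L, 3 step H, 4 du: L, 5 se:n H, 6 bab H.
  Heavy syllables in the domain: 1, 3, 5, 6. The rightmost is syllable 6 (bab).
  → primary stress on syllable 6.
Suffixed `og.gu.step.du:.se:n.bab.ku` (7 syllables):
  Weights: 1 og H, 2 gu L, 3 step H, 4 du: L, 5 se:n H, 6 bab H, 7 ku L.
  Heavy syllables in the domain: 1, 3, 5, 6. The rightmost is syllable 6 (bab).
  → primary stress on syllable 6.

no: stays on 6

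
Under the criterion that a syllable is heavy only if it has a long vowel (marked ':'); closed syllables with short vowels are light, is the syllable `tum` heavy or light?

`tum`: short vowel, closed (coda /m/). Short vowel → light.

light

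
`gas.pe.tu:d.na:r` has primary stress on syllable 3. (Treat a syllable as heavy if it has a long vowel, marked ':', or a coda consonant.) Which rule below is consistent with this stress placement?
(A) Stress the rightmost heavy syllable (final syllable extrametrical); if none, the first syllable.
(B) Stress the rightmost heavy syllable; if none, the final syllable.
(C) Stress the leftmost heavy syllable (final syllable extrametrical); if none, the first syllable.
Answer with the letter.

A

Rule A → syllable 3 ✓.
Rule B → syllable 4 (observed: 3).
Rule C → syllable 1 (observed: 3).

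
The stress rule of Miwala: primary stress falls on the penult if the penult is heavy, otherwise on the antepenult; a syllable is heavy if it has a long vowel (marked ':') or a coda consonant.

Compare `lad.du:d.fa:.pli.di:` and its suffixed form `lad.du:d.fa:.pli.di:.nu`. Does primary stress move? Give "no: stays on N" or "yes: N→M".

yes: 3→5

Base `lad.du:d.fa:.pli.di:` (5 syllables):
  Weights: 3 fa: H, 4 pli L, 5 di: H.
  The penult (syllable 4, pli) is light, so stress falls on the antepenult (syllable 3, fa:).
  → primary stress on syllable 3.
Suffixed `lad.du:d.fa:.pli.di:.nu` (6 syllables):
  Weights: 4 pli L, 5 di: H, 6 nu L.
  The penult (syllable 5, di:) is heavy, so it takes stress.
  → primary stress on syllable 5.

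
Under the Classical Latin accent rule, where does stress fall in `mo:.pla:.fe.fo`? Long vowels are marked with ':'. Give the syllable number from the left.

Classical Latin: stress the penult if heavy (long vowel or closed), else the antepenult.
Weights: 2 pla: H, 3 fe L, 4 fo L.
The penult (syllable 3, fe) is light, so stress falls on the antepenult (syllable 2, pla:).
Stress on syllable 2: mo:.ˈpla:.fe.fo.

2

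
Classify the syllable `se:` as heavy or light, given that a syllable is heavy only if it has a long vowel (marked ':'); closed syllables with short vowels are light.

`se:`: long vowel, open (no coda). Long vowel → heavy.

heavy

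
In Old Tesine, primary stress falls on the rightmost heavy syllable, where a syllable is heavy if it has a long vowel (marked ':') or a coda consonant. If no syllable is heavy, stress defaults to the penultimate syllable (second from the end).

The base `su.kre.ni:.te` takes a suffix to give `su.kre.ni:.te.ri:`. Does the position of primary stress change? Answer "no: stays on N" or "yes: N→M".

yes: 3→5

Base `su.kre.ni:.te` (4 syllables):
  Weights: 1 su L, 2 kre L, 3 ni: H, 4 te L.
  Heavy syllables in the domain: 3. The rightmost is syllable 3 (ni:).
  → primary stress on syllable 3.
Suffixed `su.kre.ni:.te.ri:` (5 syllables):
  Weights: 1 su L, 2 kre L, 3 ni: H, 4 te L, 5 ri: H.
  Heavy syllables in the domain: 3, 5. The rightmost is syllable 5 (ri:).
  → primary stress on syllable 5.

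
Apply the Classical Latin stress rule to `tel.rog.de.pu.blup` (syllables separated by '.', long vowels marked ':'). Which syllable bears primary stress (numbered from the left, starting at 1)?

3

Classical Latin: stress the penult if heavy (long vowel or closed), else the antepenult.
Weights: 3 de L, 4 pu L, 5 blup H.
The penult (syllable 4, pu) is light, so stress falls on the antepenult (syllable 3, de).
Stress on syllable 3: tel.rog.ˈde.pu.blup.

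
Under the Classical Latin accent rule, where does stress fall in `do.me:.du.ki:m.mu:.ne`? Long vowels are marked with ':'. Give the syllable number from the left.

Classical Latin: stress the penult if heavy (long vowel or closed), else the antepenult.
Weights: 4 ki:m H, 5 mu: H, 6 ne L.
The penult (syllable 5, mu:) is heavy, so it takes stress.
Stress on syllable 5: do.me:.du.ki:m.ˈmu:.ne.

5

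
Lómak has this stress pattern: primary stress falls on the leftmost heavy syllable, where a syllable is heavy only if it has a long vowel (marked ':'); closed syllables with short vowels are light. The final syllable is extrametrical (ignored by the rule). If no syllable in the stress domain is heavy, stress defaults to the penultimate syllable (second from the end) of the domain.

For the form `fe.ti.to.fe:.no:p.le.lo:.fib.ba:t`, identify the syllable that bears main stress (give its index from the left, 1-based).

4

The final syllable (9, ba:t) is extrametrical; the stress domain is syllables 1–8.
Weights: 1 fe L, 2 ti L, 3 to L, 4 fe: H, 5 no:p H, 6 le L, 7 lo: H, 8 fib L.
Heavy syllables in the domain: 4, 5, 7. The leftmost is syllable 4 (fe:).
Primary stress: syllable 4 → fe.ti.to.ˈfe:.no:p.le.lo:.fib.ba:t.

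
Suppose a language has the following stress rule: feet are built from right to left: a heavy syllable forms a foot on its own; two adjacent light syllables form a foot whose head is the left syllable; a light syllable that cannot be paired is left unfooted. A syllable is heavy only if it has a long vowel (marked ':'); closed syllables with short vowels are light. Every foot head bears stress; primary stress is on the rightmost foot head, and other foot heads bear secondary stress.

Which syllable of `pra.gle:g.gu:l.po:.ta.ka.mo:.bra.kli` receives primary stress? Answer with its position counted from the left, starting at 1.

8

Weights: 1 pra L, 2 gle:g H, 3 gu:l H, 4 po: H, 5 ta L, 6 ka L, 7 mo: H, 8 bra L, 9 kli L.
Parse right to left (heavy = foot alone; LL = one foot; stranded L unfooted): pra (ˈgle:g) (ˈgu:l) (ˈpo:) (ˈta.ka) (ˈmo:) (ˈbra.kli).
Foot heads: 2, 3, 4, 5, 7, 8.
Primary stress on the rightmost head = syllable 8.
Primary stress: syllable 8 → pra.gle:g.gu:l.po:.ta.ka.mo:.ˈbra.kli.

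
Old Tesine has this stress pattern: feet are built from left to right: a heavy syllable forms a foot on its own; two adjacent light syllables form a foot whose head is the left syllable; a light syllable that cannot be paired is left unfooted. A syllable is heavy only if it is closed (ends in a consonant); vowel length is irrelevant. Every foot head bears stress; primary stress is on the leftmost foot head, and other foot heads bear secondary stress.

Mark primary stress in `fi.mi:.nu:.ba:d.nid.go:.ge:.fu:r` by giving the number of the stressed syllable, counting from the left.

1

Weights: 1 fi L, 2 mi: L, 3 nu: L, 4 ba:d H, 5 nid H, 6 go: L, 7 ge: L, 8 fu:r H.
Parse left to right (heavy = foot alone; LL = one foot; stranded L unfooted): (ˈfi.mi:) nu: (ˈba:d) (ˈnid) (ˈgo:.ge:) (ˈfu:r).
Foot heads: 1, 4, 5, 6, 8.
Primary stress on the leftmost head = syllable 1.
Primary stress: syllable 1 → ˈfi.mi:.nu:.ba:d.nid.go:.ge:.fu:r.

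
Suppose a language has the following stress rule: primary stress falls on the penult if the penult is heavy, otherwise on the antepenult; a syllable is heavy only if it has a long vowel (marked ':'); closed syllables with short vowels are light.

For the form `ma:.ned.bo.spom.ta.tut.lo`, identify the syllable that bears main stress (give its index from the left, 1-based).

Weights: 5 ta L, 6 tut L, 7 lo L.
The penult (syllable 6, tut) is light, so stress falls on the antepenult (syllable 5, ta).
Primary stress: syllable 5 → ma:.ned.bo.spom.ˈta.tut.lo.

5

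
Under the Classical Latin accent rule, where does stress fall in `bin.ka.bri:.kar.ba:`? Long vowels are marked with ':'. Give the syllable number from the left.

Classical Latin: stress the penult if heavy (long vowel or closed), else the antepenult.
Weights: 3 bri: H, 4 kar H, 5 ba: H.
The penult (syllable 4, kar) is heavy, so it takes stress.
Stress on syllable 4: bin.ka.bri:.ˈkar.ba:.

4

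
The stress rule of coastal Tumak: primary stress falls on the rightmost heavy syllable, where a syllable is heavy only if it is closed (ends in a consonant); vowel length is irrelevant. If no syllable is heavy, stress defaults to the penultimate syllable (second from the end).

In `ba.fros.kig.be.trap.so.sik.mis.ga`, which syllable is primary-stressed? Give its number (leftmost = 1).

8

Weights: 1 ba L, 2 fros H, 3 kig H, 4 be L, 5 trap H, 6 so L, 7 sik H, 8 mis H, 9 ga L.
Heavy syllables in the domain: 2, 3, 5, 7, 8. The rightmost is syllable 8 (mis).
Primary stress: syllable 8 → ba.fros.kig.be.trap.so.sik.ˈmis.ga.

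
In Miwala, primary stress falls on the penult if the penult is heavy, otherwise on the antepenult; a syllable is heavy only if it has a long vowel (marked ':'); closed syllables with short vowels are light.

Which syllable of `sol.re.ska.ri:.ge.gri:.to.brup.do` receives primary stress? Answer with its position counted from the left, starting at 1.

7

Weights: 7 to L, 8 brup L, 9 do L.
The penult (syllable 8, brup) is light, so stress falls on the antepenult (syllable 7, to).
Primary stress: syllable 7 → sol.re.ska.ri:.ge.gri:.ˈto.brup.do.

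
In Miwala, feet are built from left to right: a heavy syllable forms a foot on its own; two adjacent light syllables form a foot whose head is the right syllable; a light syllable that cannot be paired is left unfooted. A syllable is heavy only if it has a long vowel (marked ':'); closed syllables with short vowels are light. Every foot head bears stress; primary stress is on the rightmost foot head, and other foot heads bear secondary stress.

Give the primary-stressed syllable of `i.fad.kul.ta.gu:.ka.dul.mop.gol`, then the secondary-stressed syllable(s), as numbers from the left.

primary 9, secondary 2, 4, 5, 7

Weights: 1 i L, 2 fad L, 3 kul L, 4 ta L, 5 gu: H, 6 ka L, 7 dul L, 8 mop L, 9 gol L.
Parse left to right (heavy = foot alone; LL = one foot; stranded L unfooted): (i.ˈfad) (kul.ˈta) (ˈgu:) (ka.ˈdul) (mop.ˈgol).
Foot heads: 2, 4, 5, 7, 9.
Primary stress on the rightmost head = syllable 9.
Secondary stress on 2, 4, 5, 7: i.ˌfad.kul.ˌta.ˌgu:.ka.ˌdul.mop.ˈgol.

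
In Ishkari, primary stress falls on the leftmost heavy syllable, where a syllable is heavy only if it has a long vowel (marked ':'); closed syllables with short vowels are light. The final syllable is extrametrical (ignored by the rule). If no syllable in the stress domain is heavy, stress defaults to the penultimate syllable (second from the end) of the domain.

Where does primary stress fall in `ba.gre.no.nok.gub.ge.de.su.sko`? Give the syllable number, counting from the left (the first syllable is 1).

7

The final syllable (9, sko) is extrametrical; the stress domain is syllables 1–8.
Weights: 1 ba L, 2 gre L, 3 no L, 4 nok L, 5 gub L, 6 ge L, 7 de L, 8 su L.
No heavy syllable in the domain; default to the penultimate syllable (second from the end) of the domain = syllable 7.
Primary stress: syllable 7 → ba.gre.no.nok.gub.ge.ˈde.su.sko.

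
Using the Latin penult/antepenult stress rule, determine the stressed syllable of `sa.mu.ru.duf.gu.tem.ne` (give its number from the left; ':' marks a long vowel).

Classical Latin: stress the penult if heavy (long vowel or closed), else the antepenult.
Weights: 5 gu L, 6 tem H, 7 ne L.
The penult (syllable 6, tem) is heavy, so it takes stress.
Stress on syllable 6: sa.mu.ru.duf.gu.ˈtem.ne.

6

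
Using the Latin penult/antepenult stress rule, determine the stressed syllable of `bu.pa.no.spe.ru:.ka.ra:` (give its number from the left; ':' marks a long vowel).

Classical Latin: stress the penult if heavy (long vowel or closed), else the antepenult.
Weights: 5 ru: H, 6 ka L, 7 ra: H.
The penult (syllable 6, ka) is light, so stress falls on the antepenult (syllable 5, ru:).
Stress on syllable 5: bu.pa.no.spe.ˈru:.ka.ra:.

5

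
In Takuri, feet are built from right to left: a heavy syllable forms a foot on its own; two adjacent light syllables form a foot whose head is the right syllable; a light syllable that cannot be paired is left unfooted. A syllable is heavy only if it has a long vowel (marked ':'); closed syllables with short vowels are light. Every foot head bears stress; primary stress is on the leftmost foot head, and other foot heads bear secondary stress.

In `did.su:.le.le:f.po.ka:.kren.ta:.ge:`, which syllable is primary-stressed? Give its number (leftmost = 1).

Weights: 1 did L, 2 su: H, 3 le L, 4 le:f H, 5 po L, 6 ka: H, 7 kren L, 8 ta: H, 9 ge: H.
Parse right to left (heavy = foot alone; LL = one foot; stranded L unfooted): did (ˈsu:) le (ˈle:f) po (ˈka:) kren (ˈta:) (ˈge:).
Foot heads: 2, 4, 6, 8, 9.
Primary stress on the leftmost head = syllable 2.
Primary stress: syllable 2 → did.ˈsu:.le.le:f.po.ka:.kren.ta:.ge:.

2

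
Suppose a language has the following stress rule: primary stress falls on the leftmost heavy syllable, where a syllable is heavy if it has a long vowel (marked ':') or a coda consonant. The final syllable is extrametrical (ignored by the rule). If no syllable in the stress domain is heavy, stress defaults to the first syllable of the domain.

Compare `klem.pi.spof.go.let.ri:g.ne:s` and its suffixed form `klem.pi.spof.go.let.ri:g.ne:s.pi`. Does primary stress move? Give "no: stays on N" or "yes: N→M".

no: stays on 1

Base `klem.pi.spof.go.let.ri:g.ne:s` (7 syllables):
  The final syllable (7, ne:s) is extrametrical; the stress domain is syllables 1–6.
  Weights: 1 klem H, 2 pi L, 3 spof H, 4 go L, 5 let H, 6 ri:g H.
  Heavy syllables in the domain: 1, 3, 5, 6. The leftmost is syllable 1 (klem).
  → primary stress on syllable 1.
Suffixed `klem.pi.spof.go.let.ri:g.ne:s.pi` (8 syllables):
  The final syllable (8, pi) is extrametrical; the stress domain is syllables 1–7.
  Weights: 1 klem H, 2 pi L, 3 spof H, 4 go L, 5 let H, 6 ri:g H, 7 ne:s H.
  Heavy syllables in the domain: 1, 3, 5, 6, 7. The leftmost is syllable 1 (klem).
  → primary stress on syllable 1.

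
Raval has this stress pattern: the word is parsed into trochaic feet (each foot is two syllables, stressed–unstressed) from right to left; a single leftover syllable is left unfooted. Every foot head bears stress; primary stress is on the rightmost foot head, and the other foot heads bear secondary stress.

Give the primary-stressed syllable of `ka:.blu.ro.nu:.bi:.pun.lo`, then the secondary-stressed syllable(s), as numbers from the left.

Parse right to left into trochaic (ˈσσ) feet: ka: (ˈblu.ro) (ˈnu:.bi:) (ˈpun.lo). Syllable 1 is left unfooted.
Foot heads (stressed positions): 2, 4, 6.
End Rule Rightmost: primary stress on the rightmost head = syllable 6.
Secondary stress on 2, 4: ka:.ˌblu.ro.ˌnu:.bi:.ˈpun.lo.

primary 6, secondary 2, 4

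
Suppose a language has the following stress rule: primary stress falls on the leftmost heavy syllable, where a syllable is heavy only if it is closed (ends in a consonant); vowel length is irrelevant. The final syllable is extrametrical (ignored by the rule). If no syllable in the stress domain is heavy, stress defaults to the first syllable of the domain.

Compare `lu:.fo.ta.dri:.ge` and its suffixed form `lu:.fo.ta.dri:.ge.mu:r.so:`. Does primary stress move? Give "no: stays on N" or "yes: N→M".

yes: 1→6

Base `lu:.fo.ta.dri:.ge` (5 syllables):
  The final syllable (5, ge) is extrametrical; the stress domain is syllables 1–4.
  Weights: 1 lu: L, 2 fo L, 3 ta L, 4 dri: L.
  No heavy syllable in the domain; default to the first syllable of the domain = syllable 1.
  → primary stress on syllable 1.
Suffixed `lu:.fo.ta.dri:.ge.mu:r.so:` (7 syllables):
  The final syllable (7, so:) is extrametrical; the stress domain is syllables 1–6.
  Weights: 1 lu: L, 2 fo L, 3 ta L, 4 dri: L, 5 ge L, 6 mu:r H.
  Heavy syllables in the domain: 6. The leftmost is syllable 6 (mu:r).
  → primary stress on syllable 6.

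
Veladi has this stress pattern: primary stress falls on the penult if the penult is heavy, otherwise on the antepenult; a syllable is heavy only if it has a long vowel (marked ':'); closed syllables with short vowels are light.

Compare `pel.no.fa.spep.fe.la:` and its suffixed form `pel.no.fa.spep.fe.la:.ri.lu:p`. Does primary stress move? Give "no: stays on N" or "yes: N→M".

yes: 4→6

Base `pel.no.fa.spep.fe.la:` (6 syllables):
  Weights: 4 spep L, 5 fe L, 6 la: H.
  The penult (syllable 5, fe) is light, so stress falls on the antepenult (syllable 4, spep).
  → primary stress on syllable 4.
Suffixed `pel.no.fa.spep.fe.la:.ri.lu:p` (8 syllables):
  Weights: 6 la: H, 7 ri L, 8 lu:p H.
  The penult (syllable 7, ri) is light, so stress falls on the antepenult (syllable 6, la:).
  → primary stress on syllable 6.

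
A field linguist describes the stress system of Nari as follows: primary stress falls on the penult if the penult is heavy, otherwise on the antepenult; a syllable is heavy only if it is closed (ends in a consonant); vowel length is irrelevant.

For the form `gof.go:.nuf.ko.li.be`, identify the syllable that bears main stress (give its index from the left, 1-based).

4

Weights: 4 ko L, 5 li L, 6 be L.
The penult (syllable 5, li) is light, so stress falls on the antepenult (syllable 4, ko).
Primary stress: syllable 4 → gof.go:.nuf.ˈko.li.be.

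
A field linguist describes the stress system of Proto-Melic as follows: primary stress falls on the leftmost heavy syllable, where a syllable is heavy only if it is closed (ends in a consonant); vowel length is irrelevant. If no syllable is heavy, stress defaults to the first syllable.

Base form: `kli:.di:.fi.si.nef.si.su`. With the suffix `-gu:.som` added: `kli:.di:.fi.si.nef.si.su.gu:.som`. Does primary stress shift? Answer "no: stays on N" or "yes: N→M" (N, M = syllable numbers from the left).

Base `kli:.di:.fi.si.nef.si.su` (7 syllables):
  Weights: 1 kli: L, 2 di: L, 3 fi L, 4 si L, 5 nef H, 6 si L, 7 su L.
  Heavy syllables in the domain: 5. The leftmost is syllable 5 (nef).
  → primary stress on syllable 5.
Suffixed `kli:.di:.fi.si.nef.si.su.gu:.som` (9 syllables):
  Weights: 1 kli: L, 2 di: L, 3 fi L, 4 si L, 5 nef H, 6 si L, 7 su L, 8 gu: L, 9 som H.
  Heavy syllables in the domain: 5, 9. The leftmost is syllable 5 (nef).
  → primary stress on syllable 5.

no: stays on 5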